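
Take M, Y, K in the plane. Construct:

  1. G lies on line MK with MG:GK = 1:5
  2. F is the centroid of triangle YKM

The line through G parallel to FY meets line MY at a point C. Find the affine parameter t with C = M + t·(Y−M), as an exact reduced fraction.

t = 1/3

Assign M = (0, 0), Y = (1, 0), K = (0, 1) — the answer is frame-independent, so this choice is without loss of generality.
1. G lies on line MK with MG:GK = 1:5 ⇒ G = (0, 1/6)
2. F is the centroid of triangle YKM ⇒ F = (1/3, 1/3)
through G parallel to FY: direction (2/3, -1/3); meets MY at C = (1/3, 0)
C = M + t·(Y−M) with t = 1/3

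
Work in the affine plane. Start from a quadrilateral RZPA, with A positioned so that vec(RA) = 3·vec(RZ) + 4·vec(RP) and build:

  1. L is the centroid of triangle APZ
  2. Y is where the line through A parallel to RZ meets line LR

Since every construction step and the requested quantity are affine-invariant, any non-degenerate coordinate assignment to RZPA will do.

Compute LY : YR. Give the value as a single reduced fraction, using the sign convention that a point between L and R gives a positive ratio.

Assign R = (0, 0), Z = (1, 0), P = (0, 1), A = (3, 4) — the answer is frame-independent, so this choice is without loss of generality.
1. L is the centroid of triangle APZ ⇒ L = (4/3, 5/3)
2. Y is where the line through A parallel to RZ meets line LR ⇒ Y = (16/5, 4)
Y = L + t·(R−L) with t = -7/5, so LY:YR = t:(1−t) = -7/5:12/5

LY:YR = -7/12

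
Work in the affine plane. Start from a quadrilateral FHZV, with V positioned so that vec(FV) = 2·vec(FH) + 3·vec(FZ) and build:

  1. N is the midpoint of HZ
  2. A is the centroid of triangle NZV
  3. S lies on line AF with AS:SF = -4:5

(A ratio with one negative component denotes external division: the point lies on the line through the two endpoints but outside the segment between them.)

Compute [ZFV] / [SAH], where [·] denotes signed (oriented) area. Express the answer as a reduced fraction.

[ZFV]:[SAH] = 1/3

Set F = (0, 0), H = (1, 0), Z = (0, 1), V = (2, 3); any affine frame gives the same invariant.
1. N is the midpoint of HZ ⇒ N = (1/2, 1/2)
2. A is the centroid of triangle NZV ⇒ A = (5/6, 3/2)
3. S lies on line AF with AS:SF = -4:5 ⇒ S = (25/6, 15/2)
2·[ZFV] = 2, 2·[SAH] = 6
[ZFV]:[SAH] = 2:6 = 1/3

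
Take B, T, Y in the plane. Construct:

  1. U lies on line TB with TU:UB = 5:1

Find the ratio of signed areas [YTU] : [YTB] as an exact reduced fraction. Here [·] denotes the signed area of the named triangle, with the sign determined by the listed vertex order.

Assign B = (0, 0), T = (1, 0), Y = (0, 1) — the answer is frame-independent, so this choice is without loss of generality.
1. U lies on line TB with TU:UB = 5:1 ⇒ U = (1/6, 0)
2·[YTU] = -5/6, 2·[YTB] = -1
[YTU]:[YTB] = -5/6:-1 = 5/6

[YTU]:[YTB] = 5/6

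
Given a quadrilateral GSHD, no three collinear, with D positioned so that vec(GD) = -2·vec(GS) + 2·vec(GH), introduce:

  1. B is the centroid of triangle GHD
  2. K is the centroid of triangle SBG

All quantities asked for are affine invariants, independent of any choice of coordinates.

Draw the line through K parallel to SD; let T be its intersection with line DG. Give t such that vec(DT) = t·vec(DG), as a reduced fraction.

t = 7/18

Set G = (0, 0), S = (1, 0), H = (0, 1), D = (-2, 2); any affine frame gives the same invariant.
1. B is the centroid of triangle GHD ⇒ B = (-2/3, 1)
2. K is the centroid of triangle SBG ⇒ K = (1/9, 1/3)
through K parallel to SD: direction (-3, 2); meets DG at T = (-11/9, 11/9)
T = D + t·(G−D) with t = 7/18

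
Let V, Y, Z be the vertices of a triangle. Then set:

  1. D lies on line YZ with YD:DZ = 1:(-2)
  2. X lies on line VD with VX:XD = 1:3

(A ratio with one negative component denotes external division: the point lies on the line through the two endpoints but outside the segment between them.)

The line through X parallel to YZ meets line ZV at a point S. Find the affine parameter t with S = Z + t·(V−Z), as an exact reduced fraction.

t = 3/4

Work in coordinates with V = (0, 0), Y = (1, 0), Z = (0, 1).
1. D lies on line YZ with YD:DZ = 1:(-2) ⇒ D = (2, -1)
2. X lies on line VD with VX:XD = 1:3 ⇒ X = (1/2, -1/4)
through X parallel to YZ: direction (-1, 1); meets ZV at S = (0, 1/4)
S = Z + t·(V−Z) with t = 3/4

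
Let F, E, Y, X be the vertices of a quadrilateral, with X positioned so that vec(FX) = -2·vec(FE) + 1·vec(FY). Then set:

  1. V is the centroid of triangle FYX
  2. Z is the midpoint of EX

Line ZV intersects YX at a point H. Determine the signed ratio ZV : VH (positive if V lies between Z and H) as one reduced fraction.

Choose coordinates F = (0, 0), E = (1, 0), Y = (0, 1), X = (-2, 1).
1. V is the centroid of triangle FYX ⇒ V = (-2/3, 2/3)
2. Z is the midpoint of EX ⇒ Z = (-1/2, 1/2)
line ZV meets YX at H = (-1, 1)
V = Z + t·(H−Z) with t = 1/3, so ZV:VH = 1/3:2/3

ZV:VH = 1/2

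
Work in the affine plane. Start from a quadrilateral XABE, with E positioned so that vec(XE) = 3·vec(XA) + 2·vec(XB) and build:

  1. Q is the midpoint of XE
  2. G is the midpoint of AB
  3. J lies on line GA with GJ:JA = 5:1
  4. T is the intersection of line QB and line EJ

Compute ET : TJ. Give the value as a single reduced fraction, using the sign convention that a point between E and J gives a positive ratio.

Assign X = (0, 0), A = (1, 0), B = (0, 1), E = (3, 2) — the answer is frame-independent, so this choice is without loss of generality.
1. Q is the midpoint of XE ⇒ Q = (3/2, 1)
2. G is the midpoint of AB ⇒ G = (1/2, 1/2)
3. J lies on line GA with GJ:JA = 5:1 ⇒ J = (11/12, 1/12)
4. T is the intersection of line QB and line EJ ⇒ T = (44/23, 1)
T = E + t·(J−E) with t = 12/23, so ET:TJ = t:(1−t) = 12/23:11/23

ET:TJ = 12/11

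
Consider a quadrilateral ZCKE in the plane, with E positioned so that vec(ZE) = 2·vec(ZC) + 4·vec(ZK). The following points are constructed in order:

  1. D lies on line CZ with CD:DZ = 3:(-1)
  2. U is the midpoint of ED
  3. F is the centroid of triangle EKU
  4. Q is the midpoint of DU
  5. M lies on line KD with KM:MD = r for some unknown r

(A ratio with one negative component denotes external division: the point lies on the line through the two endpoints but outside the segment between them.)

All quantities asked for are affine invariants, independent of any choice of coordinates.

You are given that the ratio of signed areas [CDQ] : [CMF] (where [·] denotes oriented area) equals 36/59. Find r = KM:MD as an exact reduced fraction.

Set Z = (0, 0), C = (1, 0), K = (0, 1), E = (2, 4); any affine frame gives the same invariant.
1. D lies on line CZ with CD:DZ = 3:(-1) ⇒ D = (-1/2, 0)
2. U is the midpoint of ED ⇒ U = (3/4, 2)
3. F is the centroid of triangle EKU ⇒ F = (11/12, 7/3)
4. Q is the midpoint of DU ⇒ Q = (1/8, 1)
5. With KM:MD = r, write λ = r/(r+1) so M = K + λ·(D−K); M is affine-linear in λ
Every point depending on M is an affine combination of M and λ-independent points, so each such coordinate is linear in λ; the λ² term in each signed area is a multiple of (D−K)×(D−K) = 0, so 2·[CDQ] and 2·[CMF] are each linear in λ. Evaluating at λ=0 and λ=1:
  2·[CDQ] = -3/2,   2·[CMF] = -5/4·λ − 9/4
So [CDQ]:[CMF] = (-3/2) / (-5/4·λ − 9/4). Setting this equal to 36/59:
  -3/2 = 36/59·(-5/4·λ − 9/4)  ⇒  λ = 1/6
Then r = λ/(1−λ) = (1/6)/(5/6) = 1/5. Check: with r = 1/5, M = (-1/12, 5/6) and [CDQ]:[CMF] = 36/59 as required.

r = 1/5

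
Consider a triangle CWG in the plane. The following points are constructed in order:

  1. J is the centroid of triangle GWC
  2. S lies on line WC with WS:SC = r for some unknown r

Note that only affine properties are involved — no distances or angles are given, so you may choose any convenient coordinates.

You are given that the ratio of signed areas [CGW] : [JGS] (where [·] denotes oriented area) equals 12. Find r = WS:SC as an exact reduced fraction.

Assign C = (0, 0), W = (1, 0), G = (0, 1) — the answer is frame-independent, so this choice is without loss of generality.
1. J is the centroid of triangle GWC ⇒ J = (1/3, 1/3)
2. With WS:SC = r, write λ = r/(r+1) so S = W + λ·(C−W); S is affine-linear in λ
Every point depending on S is an affine combination of S and λ-independent points, so each such coordinate is linear in λ; the λ² term in each signed area is a multiple of (C−W)×(C−W) = 0, so 2·[CGW] and 2·[JGS] are each linear in λ. Evaluating at λ=0 and λ=1:
  2·[CGW] = -1,   2·[JGS] = 2/3·λ − 1/3
So [CGW]:[JGS] = (-1) / (2/3·λ − 1/3). Setting this equal to 12:
  -1 = 12·(2/3·λ − 1/3)  ⇒  λ = 3/8
Then r = λ/(1−λ) = (3/8)/(5/8) = 3/5. Check: with r = 3/5, S = (5/8, 0) and [CGW]:[JGS] = 12 as required.

r = 3/5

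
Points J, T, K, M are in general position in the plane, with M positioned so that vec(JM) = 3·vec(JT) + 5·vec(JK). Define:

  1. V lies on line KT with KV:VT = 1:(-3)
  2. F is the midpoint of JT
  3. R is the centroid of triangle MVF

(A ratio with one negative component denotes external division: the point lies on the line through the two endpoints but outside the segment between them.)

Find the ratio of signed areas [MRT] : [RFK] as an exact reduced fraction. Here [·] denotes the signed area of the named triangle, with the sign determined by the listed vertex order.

[MRT]:[RFK] = -52/19

Set J = (0, 0), T = (1, 0), K = (0, 1), M = (3, 5); any affine frame gives the same invariant.
1. V lies on line KT with KV:VT = 1:(-3) ⇒ V = (-1/2, 3/2)
2. F is the midpoint of JT ⇒ F = (1/2, 0)
3. R is the centroid of triangle MVF ⇒ R = (1, 13/6)
2·[MRT] = 13/3, 2·[RFK] = -19/12
[MRT]:[RFK] = 13/3:-19/12 = -52/19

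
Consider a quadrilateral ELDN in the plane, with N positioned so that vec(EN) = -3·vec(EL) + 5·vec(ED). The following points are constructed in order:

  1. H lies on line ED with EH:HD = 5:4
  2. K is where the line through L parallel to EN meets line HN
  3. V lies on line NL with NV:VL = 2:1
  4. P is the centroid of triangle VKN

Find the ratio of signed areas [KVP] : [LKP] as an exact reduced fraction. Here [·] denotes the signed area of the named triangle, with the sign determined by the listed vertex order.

Set E = (0, 0), L = (1, 0), D = (0, 1), N = (-3, 5); any affine frame gives the same invariant.
1. H lies on line ED with EH:HD = 5:4 ⇒ H = (0, 5/9)
2. K is where the line through L parallel to EN meets line HN ⇒ K = (6, -25/3)
3. V lies on line NL with NV:VL = 2:1 ⇒ V = (-1/3, 5/3)
4. P is the centroid of triangle VKN ⇒ P = (8/9, -5/9)
2·[KVP] = 50/27, 2·[LKP] = -100/27
[KVP]:[LKP] = 50/27:-100/27 = -1/2

[KVP]:[LKP] = -1/2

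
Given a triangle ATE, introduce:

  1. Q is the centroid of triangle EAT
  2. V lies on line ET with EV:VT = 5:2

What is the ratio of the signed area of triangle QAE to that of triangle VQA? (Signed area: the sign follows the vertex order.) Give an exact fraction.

Set A = (0, 0), T = (1, 0), E = (0, 1); any affine frame gives the same invariant.
1. Q is the centroid of triangle EAT ⇒ Q = (1/3, 1/3)
2. V lies on line ET with EV:VT = 5:2 ⇒ V = (5/7, 2/7)
2·[QAE] = -1/3, 2·[VQA] = 1/7
[QAE]:[VQA] = -1/3:1/7 = -7/3

[QAE]:[VQA] = -7/3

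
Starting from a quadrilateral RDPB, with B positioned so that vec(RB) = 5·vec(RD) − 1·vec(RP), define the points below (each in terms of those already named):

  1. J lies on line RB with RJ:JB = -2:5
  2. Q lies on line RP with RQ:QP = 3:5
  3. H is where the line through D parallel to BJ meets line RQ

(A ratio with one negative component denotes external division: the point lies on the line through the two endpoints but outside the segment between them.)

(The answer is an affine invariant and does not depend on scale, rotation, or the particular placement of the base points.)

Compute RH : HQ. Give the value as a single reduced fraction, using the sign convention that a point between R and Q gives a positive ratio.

RH:HQ = 8/7

Assign R = (0, 0), D = (1, 0), P = (0, 1), B = (5, -1) — the answer is frame-independent, so this choice is without loss of generality.
1. J lies on line RB with RJ:JB = -2:5 ⇒ J = (-10/3, 2/3)
2. Q lies on line RP with RQ:QP = 3:5 ⇒ Q = (0, 3/8)
3. H is where the line through D parallel to BJ meets line RQ ⇒ H = (0, 1/5)
H = R + t·(Q−R) with t = 8/15, so RH:HQ = t:(1−t) = 8/15:7/15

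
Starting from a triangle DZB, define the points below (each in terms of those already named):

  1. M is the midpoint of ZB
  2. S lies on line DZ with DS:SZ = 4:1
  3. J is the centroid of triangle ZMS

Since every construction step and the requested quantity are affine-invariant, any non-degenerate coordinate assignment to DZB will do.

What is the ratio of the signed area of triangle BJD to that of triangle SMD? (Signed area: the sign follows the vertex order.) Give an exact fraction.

[BJD]:[SMD] = -23/12

Choose coordinates D = (0, 0), Z = (1, 0), B = (0, 1).
1. M is the midpoint of ZB ⇒ M = (1/2, 1/2)
2. S lies on line DZ with DS:SZ = 4:1 ⇒ S = (4/5, 0)
3. J is the centroid of triangle ZMS ⇒ J = (23/30, 1/6)
2·[BJD] = -23/30, 2·[SMD] = 2/5
[BJD]:[SMD] = -23/30:2/5 = -23/12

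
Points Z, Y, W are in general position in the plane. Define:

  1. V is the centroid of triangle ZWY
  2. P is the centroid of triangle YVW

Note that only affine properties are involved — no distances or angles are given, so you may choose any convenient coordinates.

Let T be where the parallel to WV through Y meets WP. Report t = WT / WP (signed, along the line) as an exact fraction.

Choose coordinates Z = (0, 0), Y = (1, 0), W = (0, 1).
1. V is the centroid of triangle ZWY ⇒ V = (1/3, 1/3)
2. P is the centroid of triangle YVW ⇒ P = (4/9, 4/9)
through Y parallel to WV: direction (1/3, -2/3); meets WP at T = (4/3, -2/3)
T = W + t·(P−W) with t = 3

t = 3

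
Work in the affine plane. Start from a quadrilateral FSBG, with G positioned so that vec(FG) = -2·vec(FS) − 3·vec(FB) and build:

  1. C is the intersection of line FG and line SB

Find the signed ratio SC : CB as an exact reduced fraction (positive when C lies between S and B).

SC:CB = 3/2

Assign F = (0, 0), S = (1, 0), B = (0, 1), G = (-2, -3) — the answer is frame-independent, so this choice is without loss of generality.
1. C is the intersection of line FG and line SB ⇒ C = (2/5, 3/5)
C = S + t·(B−S) with t = 3/5, so SC:CB = t:(1−t) = 3/5:2/5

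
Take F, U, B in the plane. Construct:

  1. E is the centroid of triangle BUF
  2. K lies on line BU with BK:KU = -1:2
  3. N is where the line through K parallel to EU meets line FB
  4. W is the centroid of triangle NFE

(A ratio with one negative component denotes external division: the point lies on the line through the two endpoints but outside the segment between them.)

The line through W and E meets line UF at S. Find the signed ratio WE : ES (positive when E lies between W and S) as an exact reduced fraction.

Set F = (0, 0), U = (1, 0), B = (0, 1); any affine frame gives the same invariant.
1. E is the centroid of triangle BUF ⇒ E = (1/3, 1/3)
2. K lies on line BU with BK:KU = -1:2 ⇒ K = (-1, 2)
3. N is where the line through K parallel to EU meets line FB ⇒ N = (0, 3/2)
4. W is the centroid of triangle NFE ⇒ W = (1/9, 11/18)
line WE meets UF at S = (3/5, 0)
E = W + t·(S−W) with t = 5/11, so WE:ES = 5/11:6/11

WE:ES = 5/6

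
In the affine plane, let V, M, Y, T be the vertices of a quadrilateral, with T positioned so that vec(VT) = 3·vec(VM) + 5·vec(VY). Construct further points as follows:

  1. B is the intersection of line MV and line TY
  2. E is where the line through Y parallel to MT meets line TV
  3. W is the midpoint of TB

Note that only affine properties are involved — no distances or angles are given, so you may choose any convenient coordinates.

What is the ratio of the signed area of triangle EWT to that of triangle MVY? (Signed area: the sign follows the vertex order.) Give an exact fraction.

[EWT]:[MVY] = 21/8

Choose coordinates V = (0, 0), M = (1, 0), Y = (0, 1), T = (3, 5).
1. B is the intersection of line MV and line TY ⇒ B = (-3/4, 0)
2. E is where the line through Y parallel to MT meets line TV ⇒ E = (-6/5, -2)
3. W is the midpoint of TB ⇒ W = (9/8, 5/2)
2·[EWT] = -21/8, 2·[MVY] = -1
[EWT]:[MVY] = -21/8:-1 = 21/8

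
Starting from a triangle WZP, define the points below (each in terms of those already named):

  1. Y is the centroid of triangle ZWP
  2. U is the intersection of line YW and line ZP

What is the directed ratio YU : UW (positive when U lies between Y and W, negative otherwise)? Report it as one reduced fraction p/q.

Work in coordinates with W = (0, 0), Z = (1, 0), P = (0, 1).
1. Y is the centroid of triangle ZWP ⇒ Y = (1/3, 1/3)
2. U is the intersection of line YW and line ZP ⇒ U = (1/2, 1/2)
U = Y + t·(W−Y) with t = -1/2, so YU:UW = t:(1−t) = -1/2:3/2

YU:UW = -1/3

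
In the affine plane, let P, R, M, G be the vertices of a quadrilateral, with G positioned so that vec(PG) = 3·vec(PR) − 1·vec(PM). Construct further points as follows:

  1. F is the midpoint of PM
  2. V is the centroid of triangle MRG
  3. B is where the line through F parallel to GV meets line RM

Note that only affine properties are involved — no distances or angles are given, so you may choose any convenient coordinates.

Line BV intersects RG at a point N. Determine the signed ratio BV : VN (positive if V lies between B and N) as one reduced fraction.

BV:VN = -7/4

Choose coordinates P = (0, 0), R = (1, 0), M = (0, 1), G = (3, -1).
1. F is the midpoint of PM ⇒ F = (0, 1/2)
2. V is the centroid of triangle MRG ⇒ V = (4/3, 0)
3. B is where the line through F parallel to GV meets line RM ⇒ B = (5/4, -1/4)
line BV meets RG at N = (9/7, -1/7)
V = B + t·(N−B) with t = 7/3, so BV:VN = 7/3:-4/3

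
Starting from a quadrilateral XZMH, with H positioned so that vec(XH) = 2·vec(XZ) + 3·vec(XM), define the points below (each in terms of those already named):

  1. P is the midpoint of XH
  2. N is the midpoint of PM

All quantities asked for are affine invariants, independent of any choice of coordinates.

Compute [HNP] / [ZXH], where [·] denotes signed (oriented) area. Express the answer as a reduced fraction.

Choose coordinates X = (0, 0), Z = (1, 0), M = (0, 1), H = (2, 3).
1. P is the midpoint of XH ⇒ P = (1, 3/2)
2. N is the midpoint of PM ⇒ N = (1/2, 5/4)
2·[HNP] = 1/2, 2·[ZXH] = -3
[HNP]:[ZXH] = 1/2:-3 = -1/6

[HNP]:[ZXH] = -1/6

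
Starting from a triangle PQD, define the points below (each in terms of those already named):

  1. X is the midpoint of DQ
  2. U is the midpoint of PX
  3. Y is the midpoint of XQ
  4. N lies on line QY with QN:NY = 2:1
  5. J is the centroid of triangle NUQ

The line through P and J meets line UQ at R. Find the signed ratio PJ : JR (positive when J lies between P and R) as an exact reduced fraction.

Choose coordinates P = (0, 0), Q = (1, 0), D = (0, 1).
1. X is the midpoint of DQ ⇒ X = (1/2, 1/2)
2. U is the midpoint of PX ⇒ U = (1/4, 1/4)
3. Y is the midpoint of XQ ⇒ Y = (3/4, 1/4)
4. N lies on line QY with QN:NY = 2:1 ⇒ N = (5/6, 1/6)
5. J is the centroid of triangle NUQ ⇒ J = (25/36, 5/36)
line PJ meets UQ at R = (5/8, 1/8)
J = P + t·(R−P) with t = 10/9, so PJ:JR = 10/9:-1/9

PJ:JR = -10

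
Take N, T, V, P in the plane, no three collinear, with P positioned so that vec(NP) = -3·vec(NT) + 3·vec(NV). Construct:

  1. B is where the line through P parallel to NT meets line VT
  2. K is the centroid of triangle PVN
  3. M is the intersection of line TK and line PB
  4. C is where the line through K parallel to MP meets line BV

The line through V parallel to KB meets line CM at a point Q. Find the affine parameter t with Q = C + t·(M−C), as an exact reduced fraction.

t = -4/65

Set N = (0, 0), T = (1, 0), V = (0, 1), P = (-3, 3); any affine frame gives the same invariant.
1. B is where the line through P parallel to NT meets line VT ⇒ B = (-2, 3)
2. K is the centroid of triangle PVN ⇒ K = (-1, 4/3)
3. M is the intersection of line TK and line PB ⇒ M = (-7/2, 3)
4. C is where the line through K parallel to MP meets line BV ⇒ C = (-1/3, 4/3)
through V parallel to KB: direction (-1, 5/3); meets CM at Q = (-9/65, 16/13)
Q = C + t·(M−C) with t = -4/65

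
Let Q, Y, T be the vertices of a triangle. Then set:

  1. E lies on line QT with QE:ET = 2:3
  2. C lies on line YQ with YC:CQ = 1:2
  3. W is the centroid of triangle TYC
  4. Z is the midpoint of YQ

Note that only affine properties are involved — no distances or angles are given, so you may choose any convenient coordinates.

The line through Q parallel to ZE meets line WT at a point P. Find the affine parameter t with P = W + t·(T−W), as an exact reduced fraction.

Assign Q = (0, 0), Y = (1, 0), T = (0, 1) — the answer is frame-independent, so this choice is without loss of generality.
1. E lies on line QT with QE:ET = 2:3 ⇒ E = (0, 2/5)
2. C lies on line YQ with YC:CQ = 1:2 ⇒ C = (2/3, 0)
3. W is the centroid of triangle TYC ⇒ W = (5/9, 1/3)
4. Z is the midpoint of YQ ⇒ Z = (1/2, 0)
through Q parallel to ZE: direction (-1/2, 2/5); meets WT at P = (5/2, -2)
P = W + t·(T−W) with t = -7/2

t = -7/2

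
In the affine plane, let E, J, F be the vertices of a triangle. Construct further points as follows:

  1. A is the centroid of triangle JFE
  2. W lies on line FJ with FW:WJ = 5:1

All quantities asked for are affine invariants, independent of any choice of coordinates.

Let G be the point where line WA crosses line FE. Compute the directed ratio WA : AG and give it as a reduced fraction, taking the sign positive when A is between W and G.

WA:AG = 3/2

Choose coordinates E = (0, 0), J = (1, 0), F = (0, 1).
1. A is the centroid of triangle JFE ⇒ A = (1/3, 1/3)
2. W lies on line FJ with FW:WJ = 5:1 ⇒ W = (5/6, 1/6)
line WA meets FE at G = (0, 4/9)
A = W + t·(G−W) with t = 3/5, so WA:AG = 3/5:2/5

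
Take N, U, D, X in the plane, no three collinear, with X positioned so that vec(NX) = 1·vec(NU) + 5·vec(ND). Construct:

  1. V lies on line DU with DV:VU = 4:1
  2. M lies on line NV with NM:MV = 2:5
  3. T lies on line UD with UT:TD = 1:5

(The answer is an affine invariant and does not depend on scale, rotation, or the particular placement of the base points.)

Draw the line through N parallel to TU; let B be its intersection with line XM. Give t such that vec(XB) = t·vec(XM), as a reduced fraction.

Assign N = (0, 0), U = (1, 0), D = (0, 1), X = (1, 5) — the answer is frame-independent, so this choice is without loss of generality.
1. V lies on line DU with DV:VU = 4:1 ⇒ V = (4/5, 1/5)
2. M lies on line NV with NM:MV = 2:5 ⇒ M = (8/35, 2/35)
3. T lies on line UD with UT:TD = 1:5 ⇒ T = (5/6, 1/6)
through N parallel to TU: direction (1/6, -1/6); meets XM at B = (19/100, -19/100)
B = X + t·(M−X) with t = 21/20

t = 21/20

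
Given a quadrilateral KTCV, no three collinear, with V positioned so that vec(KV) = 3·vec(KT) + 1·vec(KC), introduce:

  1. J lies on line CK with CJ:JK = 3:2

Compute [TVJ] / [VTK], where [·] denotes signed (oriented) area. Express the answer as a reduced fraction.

[TVJ]:[VTK] = -9/5

Assign K = (0, 0), T = (1, 0), C = (0, 1), V = (3, 1) — the answer is frame-independent, so this choice is without loss of generality.
1. J lies on line CK with CJ:JK = 3:2 ⇒ J = (0, 2/5)
2·[TVJ] = 9/5, 2·[VTK] = -1
[TVJ]:[VTK] = 9/5:-1 = -9/5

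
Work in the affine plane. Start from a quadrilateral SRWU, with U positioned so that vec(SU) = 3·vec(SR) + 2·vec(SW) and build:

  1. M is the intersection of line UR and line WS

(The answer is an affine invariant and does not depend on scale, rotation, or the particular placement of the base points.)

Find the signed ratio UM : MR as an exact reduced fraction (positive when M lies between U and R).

Assign S = (0, 0), R = (1, 0), W = (0, 1), U = (3, 2) — the answer is frame-independent, so this choice is without loss of generality.
1. M is the intersection of line UR and line WS ⇒ M = (0, -1)
M = U + t·(R−U) with t = 3/2, so UM:MR = t:(1−t) = 3/2:-1/2

UM:MR = -3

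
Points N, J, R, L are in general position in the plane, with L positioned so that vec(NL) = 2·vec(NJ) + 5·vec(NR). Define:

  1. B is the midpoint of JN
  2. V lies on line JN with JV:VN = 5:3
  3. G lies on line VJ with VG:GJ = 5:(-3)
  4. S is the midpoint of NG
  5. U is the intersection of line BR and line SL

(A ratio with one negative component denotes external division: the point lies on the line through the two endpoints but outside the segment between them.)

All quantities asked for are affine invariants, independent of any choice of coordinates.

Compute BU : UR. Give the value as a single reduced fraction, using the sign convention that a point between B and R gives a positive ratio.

Set N = (0, 0), J = (1, 0), R = (0, 1), L = (2, 5); any affine frame gives the same invariant.
1. B is the midpoint of JN ⇒ B = (1/2, 0)
2. V lies on line JN with JV:VN = 5:3 ⇒ V = (3/8, 0)
3. G lies on line VJ with VG:GJ = 5:(-3) ⇒ G = (31/16, 0)
4. S is the midpoint of NG ⇒ S = (31/32, 0)
5. U is the intersection of line BR and line SL ⇒ U = (94/113, -75/113)
U = B + t·(R−B) with t = -75/113, so BU:UR = t:(1−t) = -75/113:188/113

BU:UR = -75/188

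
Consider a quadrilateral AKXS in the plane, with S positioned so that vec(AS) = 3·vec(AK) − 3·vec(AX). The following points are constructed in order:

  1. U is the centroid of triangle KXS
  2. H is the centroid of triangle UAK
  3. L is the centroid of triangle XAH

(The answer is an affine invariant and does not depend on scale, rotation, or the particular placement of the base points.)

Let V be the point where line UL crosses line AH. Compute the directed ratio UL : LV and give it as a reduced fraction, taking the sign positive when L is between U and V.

UL:LV = -13/7

Work in coordinates with A = (0, 0), K = (1, 0), X = (0, 1), S = (3, -3).
1. U is the centroid of triangle KXS ⇒ U = (4/3, -2/3)
2. H is the centroid of triangle UAK ⇒ H = (7/9, -2/9)
3. L is the centroid of triangle XAH ⇒ L = (7/27, 7/27)
line UL meets AH at V = (98/117, -28/117)
L = U + t·(V−U) with t = 13/6, so UL:LV = 13/6:-7/6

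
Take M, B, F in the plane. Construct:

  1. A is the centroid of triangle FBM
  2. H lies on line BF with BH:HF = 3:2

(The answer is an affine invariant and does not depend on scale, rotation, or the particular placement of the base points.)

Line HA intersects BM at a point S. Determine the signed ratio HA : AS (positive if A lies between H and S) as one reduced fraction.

Set M = (0, 0), B = (1, 0), F = (0, 1); any affine frame gives the same invariant.
1. A is the centroid of triangle FBM ⇒ A = (1/3, 1/3)
2. H lies on line BF with BH:HF = 3:2 ⇒ H = (2/5, 3/5)
line HA meets BM at S = (1/4, 0)
A = H + t·(S−H) with t = 4/9, so HA:AS = 4/9:5/9

HA:AS = 4/5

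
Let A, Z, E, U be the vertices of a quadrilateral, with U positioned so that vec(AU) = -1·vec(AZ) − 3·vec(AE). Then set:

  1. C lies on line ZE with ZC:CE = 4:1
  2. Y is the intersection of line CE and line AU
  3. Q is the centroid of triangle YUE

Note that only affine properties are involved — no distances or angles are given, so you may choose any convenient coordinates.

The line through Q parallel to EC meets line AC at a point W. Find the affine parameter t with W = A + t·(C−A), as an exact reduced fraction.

t = -2/3

Assign A = (0, 0), Z = (1, 0), E = (0, 1), U = (-1, -3) — the answer is frame-independent, so this choice is without loss of generality.
1. C lies on line ZE with ZC:CE = 4:1 ⇒ C = (1/5, 4/5)
2. Y is the intersection of line CE and line AU ⇒ Y = (1/4, 3/4)
3. Q is the centroid of triangle YUE ⇒ Q = (-1/4, -5/12)
through Q parallel to EC: direction (1/5, -1/5); meets AC at W = (-2/15, -8/15)
W = A + t·(C−A) with t = -2/3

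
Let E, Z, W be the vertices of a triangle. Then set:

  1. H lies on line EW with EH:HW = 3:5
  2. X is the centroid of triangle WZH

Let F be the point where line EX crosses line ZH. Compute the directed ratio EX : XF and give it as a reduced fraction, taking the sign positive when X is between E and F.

EX:XF = -14/5

Assign E = (0, 0), Z = (1, 0), W = (0, 1) — the answer is frame-independent, so this choice is without loss of generality.
1. H lies on line EW with EH:HW = 3:5 ⇒ H = (0, 3/8)
2. X is the centroid of triangle WZH ⇒ X = (1/3, 11/24)
line EX meets ZH at F = (3/14, 33/112)
X = E + t·(F−E) with t = 14/9, so EX:XF = 14/9:-5/9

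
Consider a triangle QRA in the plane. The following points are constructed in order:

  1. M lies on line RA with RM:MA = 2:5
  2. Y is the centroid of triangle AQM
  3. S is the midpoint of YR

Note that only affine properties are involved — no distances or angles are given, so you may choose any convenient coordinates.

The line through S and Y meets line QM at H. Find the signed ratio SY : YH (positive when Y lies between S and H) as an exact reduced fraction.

Choose coordinates Q = (0, 0), R = (1, 0), A = (0, 1).
1. M lies on line RA with RM:MA = 2:5 ⇒ M = (5/7, 2/7)
2. Y is the centroid of triangle AQM ⇒ Y = (5/21, 3/7)
3. S is the midpoint of YR ⇒ S = (13/21, 3/14)
line SY meets QM at H = (45/77, 18/77)
Y = S + t·(H−S) with t = 11, so SY:YH = 11:-10

SY:YH = -11/10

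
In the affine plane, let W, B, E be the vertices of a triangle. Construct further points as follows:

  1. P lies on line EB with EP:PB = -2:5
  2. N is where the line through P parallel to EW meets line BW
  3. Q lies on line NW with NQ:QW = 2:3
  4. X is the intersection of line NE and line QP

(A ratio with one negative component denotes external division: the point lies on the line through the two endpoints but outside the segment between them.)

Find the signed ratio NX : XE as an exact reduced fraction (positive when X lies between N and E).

NX:XE = 10/21

Choose coordinates W = (0, 0), B = (1, 0), E = (0, 1).
1. P lies on line EB with EP:PB = -2:5 ⇒ P = (-2/3, 5/3)
2. N is where the line through P parallel to EW meets line BW ⇒ N = (-2/3, 0)
3. Q lies on line NW with NQ:QW = 2:3 ⇒ Q = (-2/5, 0)
4. X is the intersection of line NE and line QP ⇒ X = (-14/31, 10/31)
X = N + t·(E−N) with t = 10/31, so NX:XE = t:(1−t) = 10/31:21/31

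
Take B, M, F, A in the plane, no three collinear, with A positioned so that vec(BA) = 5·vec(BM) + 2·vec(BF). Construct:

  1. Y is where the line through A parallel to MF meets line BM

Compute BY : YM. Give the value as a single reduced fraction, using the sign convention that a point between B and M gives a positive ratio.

BY:YM = -7/6

Set B = (0, 0), M = (1, 0), F = (0, 1), A = (5, 2); any affine frame gives the same invariant.
1. Y is where the line through A parallel to MF meets line BM ⇒ Y = (7, 0)
Y = B + t·(M−B) with t = 7, so BY:YM = t:(1−t) = 7:-6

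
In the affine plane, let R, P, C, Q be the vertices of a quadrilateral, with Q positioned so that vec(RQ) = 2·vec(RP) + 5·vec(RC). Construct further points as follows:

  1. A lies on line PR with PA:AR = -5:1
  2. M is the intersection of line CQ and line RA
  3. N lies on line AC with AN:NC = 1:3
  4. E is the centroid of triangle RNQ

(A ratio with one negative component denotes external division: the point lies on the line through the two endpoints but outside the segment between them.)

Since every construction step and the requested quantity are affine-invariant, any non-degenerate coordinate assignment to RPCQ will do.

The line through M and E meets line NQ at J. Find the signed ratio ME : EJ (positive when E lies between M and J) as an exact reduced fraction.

Assign R = (0, 0), P = (1, 0), C = (0, 1), Q = (2, 5) — the answer is frame-independent, so this choice is without loss of generality.
1. A lies on line PR with PA:AR = -5:1 ⇒ A = (-1/4, 0)
2. M is the intersection of line CQ and line RA ⇒ M = (-1/2, 0)
3. N lies on line AC with AN:NC = 1:3 ⇒ N = (-3/16, 1/4)
4. E is the centroid of triangle RNQ ⇒ E = (29/48, 7/4)
line ME meets NQ at J = (251/1088, 315/272)
E = M + t·(J−M) with t = 68/45, so ME:EJ = 68/45:-23/45

ME:EJ = -68/23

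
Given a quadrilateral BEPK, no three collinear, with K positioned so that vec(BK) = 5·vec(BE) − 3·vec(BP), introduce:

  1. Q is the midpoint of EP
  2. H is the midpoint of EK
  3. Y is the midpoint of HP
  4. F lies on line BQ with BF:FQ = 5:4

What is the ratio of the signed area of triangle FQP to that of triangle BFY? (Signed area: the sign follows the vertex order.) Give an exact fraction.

Set B = (0, 0), E = (1, 0), P = (0, 1), K = (5, -3); any affine frame gives the same invariant.
1. Q is the midpoint of EP ⇒ Q = (1/2, 1/2)
2. H is the midpoint of EK ⇒ H = (3, -3/2)
3. Y is the midpoint of HP ⇒ Y = (3/2, -1/4)
4. F lies on line BQ with BF:FQ = 5:4 ⇒ F = (5/18, 5/18)
2·[FQP] = 2/9, 2·[BFY] = -35/72
[FQP]:[BFY] = 2/9:-35/72 = -16/35

[FQP]:[BFY] = -16/35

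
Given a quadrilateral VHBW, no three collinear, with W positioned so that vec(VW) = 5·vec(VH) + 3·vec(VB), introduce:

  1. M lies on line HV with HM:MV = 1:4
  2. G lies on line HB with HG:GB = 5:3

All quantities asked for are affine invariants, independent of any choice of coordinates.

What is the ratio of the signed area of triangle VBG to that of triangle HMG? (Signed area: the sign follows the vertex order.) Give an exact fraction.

[VBG]:[HMG] = 3

Set V = (0, 0), H = (1, 0), B = (0, 1), W = (5, 3); any affine frame gives the same invariant.
1. M lies on line HV with HM:MV = 1:4 ⇒ M = (4/5, 0)
2. G lies on line HB with HG:GB = 5:3 ⇒ G = (3/8, 5/8)
2·[VBG] = -3/8, 2·[HMG] = -1/8
[VBG]:[HMG] = -3/8:-1/8 = 3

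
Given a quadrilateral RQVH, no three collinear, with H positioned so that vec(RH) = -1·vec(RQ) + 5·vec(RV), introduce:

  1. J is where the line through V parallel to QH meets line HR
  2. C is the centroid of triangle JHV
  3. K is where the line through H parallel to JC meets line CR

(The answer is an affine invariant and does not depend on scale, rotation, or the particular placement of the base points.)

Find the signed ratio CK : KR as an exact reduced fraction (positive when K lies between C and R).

Set R = (0, 0), Q = (1, 0), V = (0, 1), H = (-1, 5); any affine frame gives the same invariant.
1. J is where the line through V parallel to QH meets line HR ⇒ J = (-2/5, 2)
2. C is the centroid of triangle JHV ⇒ C = (-7/15, 8/3)
3. K is where the line through H parallel to JC meets line CR ⇒ K = (-7/6, 20/3)
K = C + t·(R−C) with t = -3/2, so CK:KR = t:(1−t) = -3/2:5/2

CK:KR = -3/5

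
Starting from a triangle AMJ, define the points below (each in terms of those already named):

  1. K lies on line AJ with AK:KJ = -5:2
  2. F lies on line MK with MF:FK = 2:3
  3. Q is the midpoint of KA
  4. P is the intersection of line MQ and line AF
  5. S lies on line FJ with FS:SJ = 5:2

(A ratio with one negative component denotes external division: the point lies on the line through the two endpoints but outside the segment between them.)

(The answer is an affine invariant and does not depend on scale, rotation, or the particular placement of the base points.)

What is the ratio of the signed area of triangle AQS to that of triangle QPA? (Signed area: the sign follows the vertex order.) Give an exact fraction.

Work in coordinates with A = (0, 0), M = (1, 0), J = (0, 1).
1. K lies on line AJ with AK:KJ = -5:2 ⇒ K = (0, 5/3)
2. F lies on line MK with MF:FK = 2:3 ⇒ F = (3/5, 2/3)
3. Q is the midpoint of KA ⇒ Q = (0, 5/6)
4. P is the intersection of line MQ and line AF ⇒ P = (3/7, 10/21)
5. S lies on line FJ with FS:SJ = 5:2 ⇒ S = (6/35, 19/21)
2·[AQS] = -1/7, 2·[QPA] = -5/14
[AQS]:[QPA] = -1/7:-5/14 = 2/5

[AQS]:[QPA] = 2/5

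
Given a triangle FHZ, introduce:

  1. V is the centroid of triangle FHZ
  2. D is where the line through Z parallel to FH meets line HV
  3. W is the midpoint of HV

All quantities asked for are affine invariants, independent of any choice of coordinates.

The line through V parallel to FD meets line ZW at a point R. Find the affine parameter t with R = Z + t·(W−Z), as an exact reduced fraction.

t = 2

Choose coordinates F = (0, 0), H = (1, 0), Z = (0, 1).
1. V is the centroid of triangle FHZ ⇒ V = (1/3, 1/3)
2. D is where the line through Z parallel to FH meets line HV ⇒ D = (-1, 1)
3. W is the midpoint of HV ⇒ W = (2/3, 1/6)
through V parallel to FD: direction (-1, 1); meets ZW at R = (4/3, -2/3)
R = Z + t·(W−Z) with t = 2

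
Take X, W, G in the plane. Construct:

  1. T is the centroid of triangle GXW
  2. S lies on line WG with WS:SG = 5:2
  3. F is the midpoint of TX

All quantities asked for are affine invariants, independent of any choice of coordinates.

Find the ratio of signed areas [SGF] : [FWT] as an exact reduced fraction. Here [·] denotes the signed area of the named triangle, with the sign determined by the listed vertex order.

[SGF]:[FWT] = 8/7

Work in coordinates with X = (0, 0), W = (1, 0), G = (0, 1).
1. T is the centroid of triangle GXW ⇒ T = (1/3, 1/3)
2. S lies on line WG with WS:SG = 5:2 ⇒ S = (2/7, 5/7)
3. F is the midpoint of TX ⇒ F = (1/6, 1/6)
2·[SGF] = 4/21, 2·[FWT] = 1/6
[SGF]:[FWT] = 4/21:1/6 = 8/7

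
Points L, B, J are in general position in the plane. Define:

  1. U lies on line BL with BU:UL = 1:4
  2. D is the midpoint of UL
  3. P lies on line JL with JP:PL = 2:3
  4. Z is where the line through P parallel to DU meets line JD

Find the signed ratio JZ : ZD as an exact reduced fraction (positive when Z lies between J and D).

JZ:ZD = 2/3

Set L = (0, 0), B = (1, 0), J = (0, 1); any affine frame gives the same invariant.
1. U lies on line BL with BU:UL = 1:4 ⇒ U = (4/5, 0)
2. D is the midpoint of UL ⇒ D = (2/5, 0)
3. P lies on line JL with JP:PL = 2:3 ⇒ P = (0, 3/5)
4. Z is where the line through P parallel to DU meets line JD ⇒ Z = (4/25, 3/5)
Z = J + t·(D−J) with t = 2/5, so JZ:ZD = t:(1−t) = 2/5:3/5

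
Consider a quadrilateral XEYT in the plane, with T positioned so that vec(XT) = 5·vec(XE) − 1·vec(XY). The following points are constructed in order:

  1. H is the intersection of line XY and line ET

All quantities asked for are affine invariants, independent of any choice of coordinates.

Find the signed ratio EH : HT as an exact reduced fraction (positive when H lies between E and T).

EH:HT = -1/5

Work in coordinates with X = (0, 0), E = (1, 0), Y = (0, 1), T = (5, -1).
1. H is the intersection of line XY and line ET ⇒ H = (0, 1/4)
H = E + t·(T−E) with t = -1/4, so EH:HT = t:(1−t) = -1/4:5/4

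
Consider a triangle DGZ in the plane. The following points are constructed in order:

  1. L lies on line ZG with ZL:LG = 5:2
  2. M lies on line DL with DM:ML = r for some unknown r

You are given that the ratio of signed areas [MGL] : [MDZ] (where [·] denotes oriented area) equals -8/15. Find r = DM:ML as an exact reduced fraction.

r = 3/4

Choose coordinates D = (0, 0), G = (1, 0), Z = (0, 1).
1. L lies on line ZG with ZL:LG = 5:2 ⇒ L = (5/7, 2/7)
2. With DM:ML = r, write λ = r/(r+1) so M = D + λ·(L−D); M is affine-linear in λ
Every point depending on M is an affine combination of M and λ-independent points, so each such coordinate is linear in λ; the λ² term in each signed area is a multiple of (L−D)×(L−D) = 0, so 2·[MGL] and 2·[MDZ] are each linear in λ. Evaluating at λ=0 and λ=1:
  2·[MGL] = -2/7·λ + 2/7,   2·[MDZ] = -5/7·λ
So [MGL]:[MDZ] = (-2/7·λ + 2/7) / (-5/7·λ). Setting this equal to -8/15:
  -2/7·λ + 2/7 = -8/15·(-5/7·λ)  ⇒  λ = 3/7
Then r = λ/(1−λ) = (3/7)/(4/7) = 3/4. Check: with r = 3/4, M = (15/49, 6/49) and [MGL]:[MDZ] = -8/15 as required.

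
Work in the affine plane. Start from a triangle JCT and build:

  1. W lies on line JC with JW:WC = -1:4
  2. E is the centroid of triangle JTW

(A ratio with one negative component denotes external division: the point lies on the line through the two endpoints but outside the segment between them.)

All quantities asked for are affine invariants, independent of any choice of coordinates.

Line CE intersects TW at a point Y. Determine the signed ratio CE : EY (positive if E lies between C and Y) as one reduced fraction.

CE:EY = 11

Work in coordinates with J = (0, 0), C = (1, 0), T = (0, 1).
1. W lies on line JC with JW:WC = -1:4 ⇒ W = (-1/3, 0)
2. E is the centroid of triangle JTW ⇒ E = (-1/9, 1/3)
line CE meets TW at Y = (-7/33, 4/11)
E = C + t·(Y−C) with t = 11/12, so CE:EY = 11/12:1/12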